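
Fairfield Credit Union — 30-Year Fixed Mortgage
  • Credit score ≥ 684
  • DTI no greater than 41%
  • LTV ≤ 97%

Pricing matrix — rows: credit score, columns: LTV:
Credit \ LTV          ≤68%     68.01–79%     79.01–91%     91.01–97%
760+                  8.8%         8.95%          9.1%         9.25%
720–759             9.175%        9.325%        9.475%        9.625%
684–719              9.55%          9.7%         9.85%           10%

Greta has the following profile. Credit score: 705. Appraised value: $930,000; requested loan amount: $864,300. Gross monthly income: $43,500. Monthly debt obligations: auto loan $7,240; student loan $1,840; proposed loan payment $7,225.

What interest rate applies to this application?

10%

Credit score 705 ≥ 684; Total monthly debts = (7,240 + 1,840 + 7,225) = 16,305. DTI: 16,305 ÷ 43,500 = 37.5%, within the 41% cap
LTV: 864,300 ÷ 930,000 = 92.9%, within 97% cap
Credit 705 → row 684–719; LTV 92.9% → column 91.01–97%. Grid cell → 10%.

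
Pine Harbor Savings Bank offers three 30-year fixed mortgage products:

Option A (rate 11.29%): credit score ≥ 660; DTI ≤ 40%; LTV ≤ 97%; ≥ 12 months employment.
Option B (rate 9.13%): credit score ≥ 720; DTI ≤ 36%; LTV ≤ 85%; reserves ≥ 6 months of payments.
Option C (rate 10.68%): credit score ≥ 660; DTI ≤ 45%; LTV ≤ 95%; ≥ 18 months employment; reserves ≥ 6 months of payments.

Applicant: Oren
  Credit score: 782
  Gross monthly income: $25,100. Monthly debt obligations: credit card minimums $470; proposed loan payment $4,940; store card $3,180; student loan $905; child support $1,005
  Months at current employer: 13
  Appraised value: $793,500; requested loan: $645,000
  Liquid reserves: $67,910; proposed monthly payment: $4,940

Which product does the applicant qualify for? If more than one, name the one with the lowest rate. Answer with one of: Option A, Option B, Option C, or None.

Total debts = (470 + 4,940 + 3,180 + 905 + 1,005) = 10,500; DTI = 10,500/25,100 = 41.8%.
LTV = 645,000/793,500 = 81.3%.
Reserves = 67,910/4,940 = 13.7 months.
Option A: score 782 ≥ 660; DTI 41.8% > 40%; LTV 81.3% ≤ 97%; employment 13 ≥ 12 mo → does not qualify.
Option B: score 782 ≥ 720; DTI 41.8% > 36%; LTV 81.3% ≤ 85%; reserves 13.7 ≥ 6 mo → does not qualify.
Option C: score 782 ≥ 660; DTI 41.8% ≤ 45%; LTV 81.3% ≤ 95%; employment 13 < 18 mo; reserves 13.7 ≥ 6 mo → does not qualify.

None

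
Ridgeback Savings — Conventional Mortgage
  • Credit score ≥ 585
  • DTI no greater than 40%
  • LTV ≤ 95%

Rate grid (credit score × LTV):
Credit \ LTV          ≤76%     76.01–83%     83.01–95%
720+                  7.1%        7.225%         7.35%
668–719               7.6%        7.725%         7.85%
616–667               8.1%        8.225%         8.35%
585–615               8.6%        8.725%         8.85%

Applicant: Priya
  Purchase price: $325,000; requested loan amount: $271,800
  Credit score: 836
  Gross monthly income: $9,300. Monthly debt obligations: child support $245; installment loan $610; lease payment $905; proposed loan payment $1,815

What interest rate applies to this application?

7.35%

Credit score 836 ≥ 585; Total monthly debts = (245 + 610 + 905 + 1,815) = 3,575. DTI: 3,575 ÷ 9,300 = 38.4%, within the 40% cap
LTV = 271,800/325,000 = 83.6% ≤ 95%
Row: 836 falls in 720+. Column: 83.6% falls in 83.01–95%. Rate = 7.35%.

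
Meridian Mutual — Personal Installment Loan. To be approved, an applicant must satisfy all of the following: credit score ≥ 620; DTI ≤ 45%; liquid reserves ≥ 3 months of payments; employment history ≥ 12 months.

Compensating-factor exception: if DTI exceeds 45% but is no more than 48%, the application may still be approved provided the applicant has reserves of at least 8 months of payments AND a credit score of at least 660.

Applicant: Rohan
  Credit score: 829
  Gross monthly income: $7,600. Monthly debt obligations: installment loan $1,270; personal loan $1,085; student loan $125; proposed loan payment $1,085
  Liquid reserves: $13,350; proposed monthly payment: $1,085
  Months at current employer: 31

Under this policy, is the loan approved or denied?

Approved

Credit score 829 ≥ 620 (meets base)
Total debts = (1,270 + 1,085 + 125 + 1,085) = 3,565. DTI: 3,565 ÷ 7,600 = 46.9%, over the 45% base limit.
Reserves: 13,350 ÷ 1,085 = 12.3 months (meets 3-month minimum)
Employment 31 ≥ 12 months
46.9% falls in the override range (45%–48%), so the compensating-factor test applies.
Reserves 12.3 ≥ 8 months; credit score 829 ≥ 660.
Both override conditions satisfied; DTI exception granted.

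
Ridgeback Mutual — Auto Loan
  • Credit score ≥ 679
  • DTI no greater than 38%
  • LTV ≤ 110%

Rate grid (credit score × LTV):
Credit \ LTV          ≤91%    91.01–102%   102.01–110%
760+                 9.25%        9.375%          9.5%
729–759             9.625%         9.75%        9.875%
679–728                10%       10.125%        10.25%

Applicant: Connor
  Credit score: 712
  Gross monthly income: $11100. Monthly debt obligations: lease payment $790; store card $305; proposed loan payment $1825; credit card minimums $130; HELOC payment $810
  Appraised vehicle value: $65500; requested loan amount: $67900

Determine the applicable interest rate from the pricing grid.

10.25%

Credit score 712 ≥ 679; Total monthly debts = (790 + 305 + 1,825 + 130 + 810) = 3,860. DTI = 3,860/11,100 = 34.8% ≤ 38%
LTV = 67,900/65,500 = 103.7% ≤ 110%
Score 712 is in the 679–728 band; LTV 103.7% is in the 102.01–110% band → 10.25%.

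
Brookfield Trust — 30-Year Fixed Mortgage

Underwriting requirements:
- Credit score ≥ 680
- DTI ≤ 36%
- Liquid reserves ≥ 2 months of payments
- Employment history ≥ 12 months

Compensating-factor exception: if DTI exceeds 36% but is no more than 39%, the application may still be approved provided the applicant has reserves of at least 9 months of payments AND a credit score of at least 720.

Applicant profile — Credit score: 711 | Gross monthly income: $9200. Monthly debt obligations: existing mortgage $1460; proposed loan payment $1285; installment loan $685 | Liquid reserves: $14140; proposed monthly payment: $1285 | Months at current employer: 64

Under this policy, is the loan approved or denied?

Credit score 711 ≥ 680 (meets base)
Total debts = (1,460 + 1,285 + 685) = 3,430. DTI: 3,430 ÷ 9,200 = 37.3%, over the 36% base limit.
Liquid reserves cover 14,140/1,285 = 11.0 months — ≥ 2 required
Employment 64 ≥ 12 months
DTI 37.3% is within the 36%–39% exception band; checking compensating factors.
Reserves 11.0 ≥ 9 months; credit score 711 < 720.
Override conditions not both satisfied; exception does not apply.

Denied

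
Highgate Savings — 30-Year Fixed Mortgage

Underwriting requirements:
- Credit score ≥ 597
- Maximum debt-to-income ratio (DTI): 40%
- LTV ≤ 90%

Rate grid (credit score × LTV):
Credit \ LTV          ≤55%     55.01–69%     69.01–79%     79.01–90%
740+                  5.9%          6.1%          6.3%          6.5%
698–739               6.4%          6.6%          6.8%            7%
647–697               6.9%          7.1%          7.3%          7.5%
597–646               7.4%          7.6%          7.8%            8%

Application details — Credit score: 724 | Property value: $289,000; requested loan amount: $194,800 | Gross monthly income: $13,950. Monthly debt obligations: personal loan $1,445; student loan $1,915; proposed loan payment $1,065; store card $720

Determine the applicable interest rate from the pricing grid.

6.6%

Credit score 724 ≥ 597; Total monthly debts = (1,445 + 1,915 + 1,065 + 720) = 5,145. DTI: 5,145 ÷ 13,950 = 36.9%, within the 40% cap
Loan-to-value = 194,800/289,000 = 67.4% — pass (90% max)
Credit 724 → row 698–739; LTV 67.4% → column 55.01–69%. Grid cell → 6.6%.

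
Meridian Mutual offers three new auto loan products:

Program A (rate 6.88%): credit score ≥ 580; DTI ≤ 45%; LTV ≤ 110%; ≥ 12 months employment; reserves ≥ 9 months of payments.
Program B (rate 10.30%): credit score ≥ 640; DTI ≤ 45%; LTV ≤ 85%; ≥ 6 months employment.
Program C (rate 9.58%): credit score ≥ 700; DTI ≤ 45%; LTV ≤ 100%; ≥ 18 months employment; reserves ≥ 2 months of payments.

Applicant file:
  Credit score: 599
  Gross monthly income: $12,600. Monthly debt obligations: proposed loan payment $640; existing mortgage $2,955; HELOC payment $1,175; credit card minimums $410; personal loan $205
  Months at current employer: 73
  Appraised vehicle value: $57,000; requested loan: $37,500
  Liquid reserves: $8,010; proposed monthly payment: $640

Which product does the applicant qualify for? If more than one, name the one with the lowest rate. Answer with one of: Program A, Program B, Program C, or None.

Total debts = (640 + 2,955 + 1,175 + 410 + 205) = 5,385; DTI = 5,385/12,600 = 42.7%.
LTV = 37,500/57,000 = 65.8%.
Reserves = 8,010/640 = 12.5 months.
Program A: score 599 ≥ 580; DTI 42.7% ≤ 45%; LTV 65.8% ≤ 110%; employment 73 ≥ 12 mo; reserves 12.5 ≥ 9 mo → qualifies.
Program B: score 599 < 640; DTI 42.7% ≤ 45%; LTV 65.8% ≤ 85%; employment 73 ≥ 6 mo → does not qualify.
Program C: score 599 < 700; DTI 42.7% ≤ 45%; LTV 65.8% ≤ 100%; employment 73 ≥ 18 mo; reserves 12.5 ≥ 2 mo → does not qualify.

Program A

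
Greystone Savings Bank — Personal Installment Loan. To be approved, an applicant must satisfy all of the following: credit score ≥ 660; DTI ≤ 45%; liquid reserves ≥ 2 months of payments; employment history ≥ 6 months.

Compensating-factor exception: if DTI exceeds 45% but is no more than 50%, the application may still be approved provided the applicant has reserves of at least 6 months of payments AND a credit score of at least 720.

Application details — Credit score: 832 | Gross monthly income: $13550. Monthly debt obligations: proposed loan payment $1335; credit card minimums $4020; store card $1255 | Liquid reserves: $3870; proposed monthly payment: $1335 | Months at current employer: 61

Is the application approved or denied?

Credit score 832 ≥ 660 (meets base)
Total debts = (1,335 + 4,020 + 1,255) = 6,610. DTI = 6,610/13,550 = 48.8% > 45% — standard DTI limit exceeded.
Liquid reserves cover 3,870/1,335 = 2.9 months — ≥ 2 required
Employment 61 ≥ 6 months
DTI 48.8% is within the 45%–50% exception band; checking compensating factors.
Override check — reserves: 2.9 mo (short of 6); score: 832 (ok).
Override conditions not both satisfied; exception does not apply.

Denied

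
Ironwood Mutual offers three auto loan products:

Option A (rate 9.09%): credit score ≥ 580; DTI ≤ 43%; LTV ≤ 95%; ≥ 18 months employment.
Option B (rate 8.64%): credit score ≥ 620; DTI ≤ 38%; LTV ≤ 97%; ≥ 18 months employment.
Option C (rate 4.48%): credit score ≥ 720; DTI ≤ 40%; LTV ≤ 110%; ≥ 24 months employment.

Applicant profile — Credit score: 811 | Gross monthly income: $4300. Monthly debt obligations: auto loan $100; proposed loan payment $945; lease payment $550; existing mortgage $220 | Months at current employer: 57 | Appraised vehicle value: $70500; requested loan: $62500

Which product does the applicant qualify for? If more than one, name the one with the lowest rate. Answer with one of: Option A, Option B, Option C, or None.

Option A

Total debts = (100 + 945 + 550 + 220) = 1,815; DTI = 1,815/4,300 = 42.2%.
LTV = 62,500/70,500 = 88.7%.
Option A: score 811 ≥ 580; DTI 42.2% ≤ 43%; LTV 88.7% ≤ 95%; employment 57 ≥ 18 mo → qualifies.
Option B: score 811 ≥ 620; DTI 42.2% > 38%; LTV 88.7% ≤ 97%; employment 57 ≥ 18 mo → does not qualify.
Option C: score 811 ≥ 720; DTI 42.2% > 40%; LTV 88.7% ≤ 110%; employment 57 ≥ 24 mo → does not qualify.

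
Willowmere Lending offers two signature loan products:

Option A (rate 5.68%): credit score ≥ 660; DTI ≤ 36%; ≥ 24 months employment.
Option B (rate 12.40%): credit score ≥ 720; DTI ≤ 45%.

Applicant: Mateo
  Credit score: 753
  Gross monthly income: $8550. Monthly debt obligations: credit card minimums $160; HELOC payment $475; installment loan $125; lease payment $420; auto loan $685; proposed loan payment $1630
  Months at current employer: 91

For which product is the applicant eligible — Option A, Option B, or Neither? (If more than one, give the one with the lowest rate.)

Option B

Total debts = (160 + 475 + 125 + 420 + 685 + 1,630) = 3,495; DTI = 3,495/8,550 = 40.9%.
Option A: score 753 ≥ 660; DTI 40.9% > 36%; employment 91 ≥ 24 mo → does not qualify.
Option B: score 753 ≥ 720; DTI 40.9% ≤ 45% → qualifies.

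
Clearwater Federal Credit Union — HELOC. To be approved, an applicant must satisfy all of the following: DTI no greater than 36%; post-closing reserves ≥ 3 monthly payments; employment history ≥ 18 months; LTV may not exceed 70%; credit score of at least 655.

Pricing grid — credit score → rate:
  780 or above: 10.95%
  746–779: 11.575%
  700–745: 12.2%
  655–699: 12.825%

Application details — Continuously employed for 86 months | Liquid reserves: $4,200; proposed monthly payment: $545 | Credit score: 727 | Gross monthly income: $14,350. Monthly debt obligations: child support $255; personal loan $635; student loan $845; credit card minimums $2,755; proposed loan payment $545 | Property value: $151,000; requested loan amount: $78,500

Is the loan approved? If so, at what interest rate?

Approved at 12.2%

Credit score 727 ≥ 655 (meets minimum)
Loan-to-value = 78,500/151,000 = 52% — pass (70% max)
Reserves: 4,200 ÷ 545 = 7.7 months (meets 3-month minimum)
Employment 86 ≥ 18 months
Total monthly debts = (255 + 635 + 845 + 2,755 + 545) = 5,035. DTI = 5,035/14,350 = 35.1% ≤ 36%
All requirements met. Score 727 falls in the 700–745 tier → 12.2%.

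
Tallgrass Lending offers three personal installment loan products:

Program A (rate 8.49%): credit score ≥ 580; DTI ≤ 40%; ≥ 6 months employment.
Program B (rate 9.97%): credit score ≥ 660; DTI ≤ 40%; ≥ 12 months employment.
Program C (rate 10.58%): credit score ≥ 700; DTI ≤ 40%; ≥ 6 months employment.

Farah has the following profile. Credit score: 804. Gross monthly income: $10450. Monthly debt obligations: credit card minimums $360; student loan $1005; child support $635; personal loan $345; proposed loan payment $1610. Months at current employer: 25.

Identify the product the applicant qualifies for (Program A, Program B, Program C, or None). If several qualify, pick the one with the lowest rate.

Total debts = (360 + 1,005 + 635 + 345 + 1,610) = 3,955; DTI = 3,955/10,450 = 37.8%.
Program A: score 804 ≥ 580; DTI 37.8% ≤ 40%; employment 25 ≥ 6 mo → qualifies.
Program B: score 804 ≥ 660; DTI 37.8% ≤ 40%; employment 25 ≥ 12 mo → qualifies.
Program C: score 804 ≥ 700; DTI 37.8% ≤ 40%; employment 25 ≥ 6 mo → qualifies.
Qualifying: Program A, Program B, Program C. Lowest rate is 8.49% → Program A.

Program A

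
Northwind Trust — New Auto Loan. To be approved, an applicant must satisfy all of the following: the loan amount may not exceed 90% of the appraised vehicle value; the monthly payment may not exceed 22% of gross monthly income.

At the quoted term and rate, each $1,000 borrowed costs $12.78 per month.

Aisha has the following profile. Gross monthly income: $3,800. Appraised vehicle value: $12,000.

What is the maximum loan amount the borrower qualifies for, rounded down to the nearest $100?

$10,800

Payment cap: 22% × $3,800 = $836/month.
At $12.78 per $1,000, that supports 836/12.78 × 1,000 ≈ $65,414 → $65,400.
LTV cap: 90% × $12,000 = $10,800 → $10,800.
Binding constraint: loan-to-value.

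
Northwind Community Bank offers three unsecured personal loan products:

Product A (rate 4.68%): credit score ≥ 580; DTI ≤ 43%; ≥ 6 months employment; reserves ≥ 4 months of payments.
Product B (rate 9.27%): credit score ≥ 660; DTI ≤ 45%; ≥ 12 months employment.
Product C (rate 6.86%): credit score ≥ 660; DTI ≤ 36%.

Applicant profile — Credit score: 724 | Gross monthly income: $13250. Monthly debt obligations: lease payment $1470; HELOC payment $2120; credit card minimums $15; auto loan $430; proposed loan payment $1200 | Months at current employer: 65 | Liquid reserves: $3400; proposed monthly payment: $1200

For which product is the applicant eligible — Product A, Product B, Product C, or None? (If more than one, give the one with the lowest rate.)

Product B

Total debts = (1,470 + 2,120 + 15 + 430 + 1,200) = 5,235; DTI = 5,235/13,250 = 39.5%.
Reserves = 3,400/1,200 = 2.8 months.
Product A: score 724 ≥ 580; DTI 39.5% ≤ 43%; employment 65 ≥ 6 mo; reserves 2.8 < 4 mo → does not qualify.
Product B: score 724 ≥ 660; DTI 39.5% ≤ 45%; employment 65 ≥ 12 mo → qualifies.
Product C: score 724 ≥ 660; DTI 39.5% > 36% → does not qualify.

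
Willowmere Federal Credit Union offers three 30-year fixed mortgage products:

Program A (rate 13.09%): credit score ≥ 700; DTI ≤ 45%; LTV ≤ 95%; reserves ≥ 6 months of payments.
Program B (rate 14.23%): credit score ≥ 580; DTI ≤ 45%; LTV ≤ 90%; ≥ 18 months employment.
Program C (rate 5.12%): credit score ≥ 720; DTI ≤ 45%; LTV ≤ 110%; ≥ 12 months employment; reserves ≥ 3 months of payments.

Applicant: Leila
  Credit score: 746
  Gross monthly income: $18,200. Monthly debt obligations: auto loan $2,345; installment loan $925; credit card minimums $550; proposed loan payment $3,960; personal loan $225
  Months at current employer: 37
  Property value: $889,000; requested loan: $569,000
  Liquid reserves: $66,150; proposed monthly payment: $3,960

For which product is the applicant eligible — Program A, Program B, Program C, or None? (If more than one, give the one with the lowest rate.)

Program C

Total debts = (2,345 + 925 + 550 + 3,960 + 225) = 8,005; DTI = 8,005/18,200 = 44%.
LTV = 569,000/889,000 = 64%.
Reserves = 66,150/3,960 = 16.7 months.
Program A: score 746 ≥ 700; DTI 44% ≤ 45%; LTV 64% ≤ 95%; reserves 16.7 ≥ 6 mo → qualifies.
Program B: score 746 ≥ 580; DTI 44% ≤ 45%; LTV 64% ≤ 90%; employment 37 ≥ 18 mo → qualifies.
Program C: score 746 ≥ 720; DTI 44% ≤ 45%; LTV 64% ≤ 110%; employment 37 ≥ 12 mo; reserves 16.7 ≥ 3 mo → qualifies.
Qualifying: Program A, Program B, Program C. Lowest rate is 5.12% → Program C.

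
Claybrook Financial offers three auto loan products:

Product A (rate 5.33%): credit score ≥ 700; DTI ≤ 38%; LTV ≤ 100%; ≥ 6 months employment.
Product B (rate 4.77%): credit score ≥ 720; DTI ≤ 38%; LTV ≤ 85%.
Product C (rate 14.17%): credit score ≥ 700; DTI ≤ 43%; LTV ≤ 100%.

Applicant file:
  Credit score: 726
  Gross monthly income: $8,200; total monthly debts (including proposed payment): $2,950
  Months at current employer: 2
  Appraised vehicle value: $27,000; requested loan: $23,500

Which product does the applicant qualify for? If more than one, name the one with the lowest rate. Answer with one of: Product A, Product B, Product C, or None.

DTI = 2,950/8,200 = 36%.
LTV = 23,500/27,000 = 87%.
Product A: score 726 ≥ 700; DTI 36% ≤ 38%; LTV 87% ≤ 100%; employment 2 < 6 mo → does not qualify.
Product B: score 726 ≥ 720; DTI 36% ≤ 38%; LTV 87% > 85% → does not qualify.
Product C: score 726 ≥ 700; DTI 36% ≤ 43%; LTV 87% ≤ 100% → qualifies.

Product C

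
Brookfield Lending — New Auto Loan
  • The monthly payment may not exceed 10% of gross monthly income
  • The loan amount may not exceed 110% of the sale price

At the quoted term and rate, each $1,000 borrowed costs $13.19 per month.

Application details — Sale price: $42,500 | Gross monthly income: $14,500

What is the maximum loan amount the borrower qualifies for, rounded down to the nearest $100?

Payment cap: 10% × $14,500 = $1,450/month.
At $13.19 per $1,000, that supports 1,450/13.19 × 1,000 ≈ $109,931 → $109,900.
LTV cap: 110% × $42,500 = $46,750 → $46,700.
Binding constraint: loan-to-value.

$46,700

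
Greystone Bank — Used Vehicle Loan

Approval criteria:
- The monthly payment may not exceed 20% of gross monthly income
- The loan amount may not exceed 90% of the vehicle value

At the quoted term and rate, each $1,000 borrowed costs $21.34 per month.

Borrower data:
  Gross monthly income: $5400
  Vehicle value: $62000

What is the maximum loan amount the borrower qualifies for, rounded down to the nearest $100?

Payment cap: 20% × $5,400 = $1,080/month.
At $21.34 per $1,000, that supports 1,080/21.34 × 1,000 ≈ $50,609 → $50,600.
LTV cap: 90% × $62,000 = $55,800 → $55,800.
Binding constraint: payment-to-income.

$50,600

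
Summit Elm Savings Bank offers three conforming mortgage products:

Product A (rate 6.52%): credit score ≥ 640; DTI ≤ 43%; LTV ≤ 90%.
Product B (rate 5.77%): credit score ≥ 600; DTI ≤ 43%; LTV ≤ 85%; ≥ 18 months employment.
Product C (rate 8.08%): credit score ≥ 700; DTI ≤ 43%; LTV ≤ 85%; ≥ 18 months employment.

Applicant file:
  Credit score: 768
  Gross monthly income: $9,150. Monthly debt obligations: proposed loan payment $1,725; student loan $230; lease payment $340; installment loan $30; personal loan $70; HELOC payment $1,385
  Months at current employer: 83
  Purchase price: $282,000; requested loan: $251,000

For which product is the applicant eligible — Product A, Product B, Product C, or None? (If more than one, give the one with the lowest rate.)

Total debts = (1,725 + 230 + 340 + 30 + 70 + 1,385) = 3,780; DTI = 3,780/9,150 = 41.3%.
LTV = 251,000/282,000 = 89%.
Product A: score 768 ≥ 640; DTI 41.3% ≤ 43%; LTV 89% ≤ 90% → qualifies.
Product B: score 768 ≥ 600; DTI 41.3% ≤ 43%; LTV 89% > 85%; employment 83 ≥ 18 mo → does not qualify.
Product C: score 768 ≥ 700; DTI 41.3% ≤ 43%; LTV 89% > 85%; employment 83 ≥ 18 mo → does not qualify.

Product A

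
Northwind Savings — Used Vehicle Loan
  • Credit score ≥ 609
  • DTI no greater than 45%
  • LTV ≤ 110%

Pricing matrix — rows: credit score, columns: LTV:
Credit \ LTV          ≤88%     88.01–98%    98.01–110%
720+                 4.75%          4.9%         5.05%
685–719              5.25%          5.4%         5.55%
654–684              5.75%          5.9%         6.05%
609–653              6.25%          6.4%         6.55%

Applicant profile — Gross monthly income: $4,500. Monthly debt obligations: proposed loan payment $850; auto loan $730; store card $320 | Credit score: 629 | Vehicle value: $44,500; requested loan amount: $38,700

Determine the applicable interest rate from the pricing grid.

6.25%

Credit score 629 ≥ 609; Total monthly debts = (850 + 730 + 320) = 1,900. DTI = 1,900/4,500 = 42.2% ≤ 45%
Loan-to-value = 38,700/44,500 = 87% — pass (110% max)
Score 629 is in the 609–653 band; LTV 87% is in the ≤88% band → 6.25%.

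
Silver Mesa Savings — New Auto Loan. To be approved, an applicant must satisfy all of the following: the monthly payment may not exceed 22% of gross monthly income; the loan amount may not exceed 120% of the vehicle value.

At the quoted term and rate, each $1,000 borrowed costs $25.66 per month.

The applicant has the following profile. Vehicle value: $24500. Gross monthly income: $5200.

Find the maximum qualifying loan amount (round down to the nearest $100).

Payment cap: 22% × $5,200 = $1,144/month.
At $25.66 per $1,000, that supports 1,144/25.66 × 1,000 ≈ $44,583 → $44,500.
LTV cap: 120% × $24,500 = $29,400 → $29,400.
Binding constraint: loan-to-value.

$29,400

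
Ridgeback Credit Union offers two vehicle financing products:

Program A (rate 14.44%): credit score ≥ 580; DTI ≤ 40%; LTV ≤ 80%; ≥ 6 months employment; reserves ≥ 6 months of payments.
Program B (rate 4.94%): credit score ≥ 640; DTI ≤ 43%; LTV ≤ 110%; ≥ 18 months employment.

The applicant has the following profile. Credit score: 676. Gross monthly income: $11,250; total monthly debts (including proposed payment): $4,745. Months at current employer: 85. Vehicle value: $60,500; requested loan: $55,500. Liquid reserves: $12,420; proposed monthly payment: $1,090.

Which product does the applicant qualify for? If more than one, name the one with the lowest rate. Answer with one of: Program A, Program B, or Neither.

Program B

DTI = 4,745/11,250 = 42.2%.
LTV = 55,500/60,500 = 91.7%.
Reserves = 12,420/1,090 = 11.4 months.
Program A: score 676 ≥ 580; DTI 42.2% > 40%; LTV 91.7% > 80%; employment 85 ≥ 6 mo; reserves 11.4 ≥ 6 mo → does not qualify.
Program B: score 676 ≥ 640; DTI 42.2% ≤ 43%; LTV 91.7% ≤ 110%; employment 85 ≥ 18 mo → qualifies.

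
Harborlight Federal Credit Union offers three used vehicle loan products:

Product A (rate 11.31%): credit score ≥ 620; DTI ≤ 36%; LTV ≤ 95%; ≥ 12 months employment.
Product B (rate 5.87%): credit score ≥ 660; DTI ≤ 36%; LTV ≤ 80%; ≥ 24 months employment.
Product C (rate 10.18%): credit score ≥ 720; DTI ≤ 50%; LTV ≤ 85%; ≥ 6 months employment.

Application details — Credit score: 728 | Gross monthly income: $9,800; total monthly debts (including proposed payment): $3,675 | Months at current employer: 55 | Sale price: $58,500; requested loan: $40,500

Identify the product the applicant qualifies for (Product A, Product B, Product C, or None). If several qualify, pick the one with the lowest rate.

DTI = 3,675/9,800 = 37.5%.
LTV = 40,500/58,500 = 69.2%.
Product A: score 728 ≥ 620; DTI 37.5% > 36%; LTV 69.2% ≤ 95%; employment 55 ≥ 12 mo → does not qualify.
Product B: score 728 ≥ 660; DTI 37.5% > 36%; LTV 69.2% ≤ 80%; employment 55 ≥ 24 mo → does not qualify.
Product C: score 728 ≥ 720; DTI 37.5% ≤ 50%; LTV 69.2% ≤ 85%; employment 55 ≥ 6 mo → qualifies.

Product C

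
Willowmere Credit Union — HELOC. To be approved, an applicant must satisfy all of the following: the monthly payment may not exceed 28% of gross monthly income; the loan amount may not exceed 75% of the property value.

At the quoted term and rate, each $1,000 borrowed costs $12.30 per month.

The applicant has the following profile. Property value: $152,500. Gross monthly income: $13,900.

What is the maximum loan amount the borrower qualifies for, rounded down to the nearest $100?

$114,300

Payment cap: 28% × $13,900 = $3,892/month.
At $12.30 per $1,000, that supports 3,892/12.30 × 1,000 ≈ $316,422 → $316,400.
LTV cap: 75% × $152,500 = $114,375 → $114,300.
Binding constraint: loan-to-value.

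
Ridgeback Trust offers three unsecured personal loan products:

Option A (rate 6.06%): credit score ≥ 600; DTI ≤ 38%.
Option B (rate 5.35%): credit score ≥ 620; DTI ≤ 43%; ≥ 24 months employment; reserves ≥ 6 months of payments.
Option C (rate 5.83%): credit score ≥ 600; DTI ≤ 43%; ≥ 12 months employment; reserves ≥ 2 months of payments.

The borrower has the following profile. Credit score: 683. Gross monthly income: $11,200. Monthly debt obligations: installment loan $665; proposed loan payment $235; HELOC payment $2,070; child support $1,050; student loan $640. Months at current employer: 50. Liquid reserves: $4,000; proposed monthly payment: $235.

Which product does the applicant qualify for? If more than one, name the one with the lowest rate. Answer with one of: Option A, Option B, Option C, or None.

Total debts = (665 + 235 + 2,070 + 1,050 + 640) = 4,660; DTI = 4,660/11,200 = 41.6%.
Reserves = 4,000/235 = 17.0 months.
Option A: score 683 ≥ 600; DTI 41.6% > 38% → does not qualify.
Option B: score 683 ≥ 620; DTI 41.6% ≤ 43%; employment 50 ≥ 24 mo; reserves 17.0 ≥ 6 mo → qualifies.
Option C: score 683 ≥ 600; DTI 41.6% ≤ 43%; employment 50 ≥ 12 mo; reserves 17.0 ≥ 2 mo → qualifies.
Qualifying: Option B, Option C. Lowest rate is 5.35% → Option B.

Option B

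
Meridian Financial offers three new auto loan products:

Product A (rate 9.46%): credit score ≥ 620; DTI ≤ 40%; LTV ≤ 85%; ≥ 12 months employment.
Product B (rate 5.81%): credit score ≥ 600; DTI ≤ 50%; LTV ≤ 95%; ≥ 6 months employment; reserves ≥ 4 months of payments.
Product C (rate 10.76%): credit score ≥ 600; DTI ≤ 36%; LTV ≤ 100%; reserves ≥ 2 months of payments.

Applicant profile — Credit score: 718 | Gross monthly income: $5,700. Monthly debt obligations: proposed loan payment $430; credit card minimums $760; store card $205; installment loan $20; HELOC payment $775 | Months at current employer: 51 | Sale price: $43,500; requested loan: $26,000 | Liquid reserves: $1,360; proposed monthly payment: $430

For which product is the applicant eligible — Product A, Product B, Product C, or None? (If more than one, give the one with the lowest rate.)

Total debts = (430 + 760 + 205 + 20 + 775) = 2,190; DTI = 2,190/5,700 = 38.4%.
LTV = 26,000/43,500 = 59.8%.
Reserves = 1,360/430 = 3.2 months.
Product A: score 718 ≥ 620; DTI 38.4% ≤ 40%; LTV 59.8% ≤ 85%; employment 51 ≥ 12 mo → qualifies.
Product B: score 718 ≥ 600; DTI 38.4% ≤ 50%; LTV 59.8% ≤ 95%; employment 51 ≥ 6 mo; reserves 3.2 < 4 mo → does not qualify.
Product C: score 718 ≥ 600; DTI 38.4% > 36%; LTV 59.8% ≤ 100%; reserves 3.2 ≥ 2 mo → does not qualify.

Product A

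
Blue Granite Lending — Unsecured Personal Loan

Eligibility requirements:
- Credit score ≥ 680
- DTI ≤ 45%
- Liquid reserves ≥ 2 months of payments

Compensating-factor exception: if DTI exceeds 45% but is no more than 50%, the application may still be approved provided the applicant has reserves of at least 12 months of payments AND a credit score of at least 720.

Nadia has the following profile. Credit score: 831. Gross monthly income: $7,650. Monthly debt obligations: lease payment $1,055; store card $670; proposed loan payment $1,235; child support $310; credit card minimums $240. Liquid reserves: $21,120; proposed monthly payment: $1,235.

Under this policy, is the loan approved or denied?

Credit score 831 ≥ 680 (meets base)
Total debts = (1,055 + 670 + 1,235 + 310 + 240) = 3,510. DTI: 3,510 ÷ 7,650 = 45.9%, over the 45% base limit.
Reserves: 21,120 ÷ 1,235 = 17.1 months (meets 2-month minimum)
DTI 45.9% is within the 45%–50% exception band; checking compensating factors.
Override check — reserves: 17.1 mo (ok); score: 831 (ok).
Both compensating conditions met → exception applies.

Approved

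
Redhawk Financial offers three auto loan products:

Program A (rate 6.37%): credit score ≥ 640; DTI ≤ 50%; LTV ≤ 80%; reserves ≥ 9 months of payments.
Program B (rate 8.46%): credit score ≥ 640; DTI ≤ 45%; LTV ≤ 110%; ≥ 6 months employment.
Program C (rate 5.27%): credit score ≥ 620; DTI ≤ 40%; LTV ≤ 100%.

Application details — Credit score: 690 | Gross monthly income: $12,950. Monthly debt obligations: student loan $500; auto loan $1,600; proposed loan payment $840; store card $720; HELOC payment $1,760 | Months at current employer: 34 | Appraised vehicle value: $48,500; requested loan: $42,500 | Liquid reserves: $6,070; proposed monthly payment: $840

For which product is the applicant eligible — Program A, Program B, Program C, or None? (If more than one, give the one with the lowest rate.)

Total debts = (500 + 1,600 + 840 + 720 + 1,760) = 5,420; DTI = 5,420/12,950 = 41.9%.
LTV = 42,500/48,500 = 87.6%.
Reserves = 6,070/840 = 7.2 months.
Program A: score 690 ≥ 640; DTI 41.9% ≤ 50%; LTV 87.6% > 80%; reserves 7.2 < 9 mo → does not qualify.
Program B: score 690 ≥ 640; DTI 41.9% ≤ 45%; LTV 87.6% ≤ 110%; employment 34 ≥ 6 mo → qualifies.
Program C: score 690 ≥ 620; DTI 41.9% > 40%; LTV 87.6% ≤ 100% → does not qualify.

Program B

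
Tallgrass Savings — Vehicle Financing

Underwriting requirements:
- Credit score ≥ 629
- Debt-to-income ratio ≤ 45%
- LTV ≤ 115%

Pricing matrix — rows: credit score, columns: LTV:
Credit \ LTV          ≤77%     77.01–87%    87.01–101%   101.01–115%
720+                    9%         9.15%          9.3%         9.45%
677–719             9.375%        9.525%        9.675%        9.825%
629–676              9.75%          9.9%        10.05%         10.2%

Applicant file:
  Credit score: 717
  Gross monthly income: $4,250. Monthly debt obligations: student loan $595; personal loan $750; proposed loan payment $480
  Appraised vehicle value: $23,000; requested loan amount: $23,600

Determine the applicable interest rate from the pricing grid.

Credit score 717 ≥ 629; Total monthly debts = (595 + 750 + 480) = 1,825. DTI = 1,825/4,250 = 42.9% ≤ 45%
Loan-to-value = 23,600/23,000 = 102.6% — pass (115% max)
Score 717 is in the 677–719 band; LTV 102.6% is in the 101.01–115% band → 9.825%.

9.825%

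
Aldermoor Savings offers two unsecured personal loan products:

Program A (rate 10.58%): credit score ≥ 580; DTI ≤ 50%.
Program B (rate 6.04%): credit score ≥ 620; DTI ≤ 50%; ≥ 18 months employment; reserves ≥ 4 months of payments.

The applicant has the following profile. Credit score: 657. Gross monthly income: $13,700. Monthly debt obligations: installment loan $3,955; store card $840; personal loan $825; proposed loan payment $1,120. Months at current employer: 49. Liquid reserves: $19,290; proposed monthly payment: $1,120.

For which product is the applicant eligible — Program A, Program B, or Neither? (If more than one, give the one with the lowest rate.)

Program B

Total debts = (3,955 + 840 + 825 + 1,120) = 6,740; DTI = 6,740/13,700 = 49.2%.
Reserves = 19,290/1,120 = 17.2 months.
Program A: score 657 ≥ 580; DTI 49.2% ≤ 50% → qualifies.
Program B: score 657 ≥ 620; DTI 49.2% ≤ 50%; employment 49 ≥ 18 mo; reserves 17.2 ≥ 4 mo → qualifies.
Qualifying: Program A, Program B. Lowest rate is 6.04% → Program B.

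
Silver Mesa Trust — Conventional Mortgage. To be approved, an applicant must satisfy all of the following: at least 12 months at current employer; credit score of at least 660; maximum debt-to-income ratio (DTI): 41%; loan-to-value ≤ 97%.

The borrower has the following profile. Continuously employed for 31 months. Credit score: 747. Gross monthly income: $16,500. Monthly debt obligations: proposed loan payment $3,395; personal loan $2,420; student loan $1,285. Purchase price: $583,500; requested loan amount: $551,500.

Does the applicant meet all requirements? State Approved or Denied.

Employment 31 ≥ 12 months
Credit score 747 ≥ 660 (meets)
Total monthly debts = (3,395 + 2,420 + 1,285) = 7,100. DTI: 7,100 ÷ 16,500 = 43%, exceeds the 41% cap
Loan-to-value = 551,500/583,500 = 94.5% — pass (97% max)
Fails on DTI.

Denied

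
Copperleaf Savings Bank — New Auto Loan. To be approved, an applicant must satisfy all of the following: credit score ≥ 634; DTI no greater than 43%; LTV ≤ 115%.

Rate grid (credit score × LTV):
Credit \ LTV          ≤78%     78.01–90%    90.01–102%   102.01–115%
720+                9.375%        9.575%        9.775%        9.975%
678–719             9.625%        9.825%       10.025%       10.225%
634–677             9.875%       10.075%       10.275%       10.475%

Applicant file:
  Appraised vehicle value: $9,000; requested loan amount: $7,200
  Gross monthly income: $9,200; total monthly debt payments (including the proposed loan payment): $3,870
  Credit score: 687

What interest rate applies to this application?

9.825%

Credit score 687 ≥ 634; DTI: 3,870 ÷ 9,200 = 42.1%, within the 43% cap
LTV: 7,200 ÷ 9,000 = 80%, within 115% cap
Credit 687 → row 678–719; LTV 80% → column 78.01–90%. Grid cell → 9.825%.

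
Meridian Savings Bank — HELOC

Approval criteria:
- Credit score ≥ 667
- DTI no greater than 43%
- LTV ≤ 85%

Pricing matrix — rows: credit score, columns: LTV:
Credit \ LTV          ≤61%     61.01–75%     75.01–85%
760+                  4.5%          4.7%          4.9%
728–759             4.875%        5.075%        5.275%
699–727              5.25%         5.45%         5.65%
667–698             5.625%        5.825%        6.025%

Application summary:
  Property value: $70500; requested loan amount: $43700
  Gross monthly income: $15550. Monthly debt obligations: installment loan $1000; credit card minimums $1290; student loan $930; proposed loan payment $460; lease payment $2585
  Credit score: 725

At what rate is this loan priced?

5.45%

Credit score 725 ≥ 667; Total monthly debts = (1,000 + 1,290 + 930 + 460 + 2,585) = 6,265. DTI = 6,265/15,550 = 40.3% ≤ 43%
LTV: 43,700 ÷ 70,500 = 62%, within 85% cap
Row: 725 falls in 699–727. Column: 62% falls in 61.01–75%. Rate = 5.45%.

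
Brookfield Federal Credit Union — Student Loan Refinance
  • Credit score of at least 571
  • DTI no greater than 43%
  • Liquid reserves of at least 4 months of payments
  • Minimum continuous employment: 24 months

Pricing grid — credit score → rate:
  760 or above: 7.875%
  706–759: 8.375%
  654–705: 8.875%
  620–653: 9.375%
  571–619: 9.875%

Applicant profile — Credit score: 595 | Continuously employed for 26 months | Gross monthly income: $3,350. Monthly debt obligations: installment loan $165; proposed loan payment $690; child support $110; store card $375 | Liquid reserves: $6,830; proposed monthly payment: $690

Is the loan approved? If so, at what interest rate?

Credit score 595 ≥ 571 (meets minimum)
Reserves: 6,830 ÷ 690 = 9.9 months (meets 4-month minimum)
Employment 26 ≥ 24 months
Total monthly debts = (165 + 690 + 110 + 375) = 1,340. DTI = 1,340/3,350 = 40% ≤ 43%
All requirements met. Score 595 falls in the 571–619 tier → 9.875%.

Approved at 9.875%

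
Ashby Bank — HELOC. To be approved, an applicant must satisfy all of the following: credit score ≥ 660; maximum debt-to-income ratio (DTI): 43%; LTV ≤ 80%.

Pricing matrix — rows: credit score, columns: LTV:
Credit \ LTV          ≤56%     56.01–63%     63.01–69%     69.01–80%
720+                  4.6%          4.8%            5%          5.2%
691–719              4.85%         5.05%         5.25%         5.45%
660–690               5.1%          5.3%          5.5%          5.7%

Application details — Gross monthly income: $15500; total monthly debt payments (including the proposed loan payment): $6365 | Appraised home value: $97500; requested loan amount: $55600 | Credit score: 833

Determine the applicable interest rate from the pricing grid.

4.8%

Credit score 833 ≥ 660; DTI = 6,365/15,500 = 41.1% ≤ 43%
LTV = 55,600/97,500 = 57% ≤ 80%
Score 833 is in the 720+ band; LTV 57% is in the 56.01–63% band → 4.8%.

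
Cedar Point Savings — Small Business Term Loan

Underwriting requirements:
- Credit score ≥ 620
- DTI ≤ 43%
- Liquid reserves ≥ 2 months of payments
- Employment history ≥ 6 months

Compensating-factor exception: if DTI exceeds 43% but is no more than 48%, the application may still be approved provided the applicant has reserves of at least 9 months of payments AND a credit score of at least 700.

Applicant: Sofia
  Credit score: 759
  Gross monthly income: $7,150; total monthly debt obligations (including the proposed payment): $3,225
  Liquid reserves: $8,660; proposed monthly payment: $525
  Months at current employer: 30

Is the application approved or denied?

Credit score 759 ≥ 620 (meets base)
DTI = 3,225/7,150 = 45.1% > 43% — standard DTI limit exceeded.
Reserves = 8,660/525 = 16.5 months ≥ 2
Employment 30 ≥ 6 months
45.1% falls in the override range (43%–48%), so the compensating-factor test applies.
Reserves 16.5 ≥ 9 months; credit score 759 ≥ 700.
Both override conditions satisfied; DTI exception granted.

Approved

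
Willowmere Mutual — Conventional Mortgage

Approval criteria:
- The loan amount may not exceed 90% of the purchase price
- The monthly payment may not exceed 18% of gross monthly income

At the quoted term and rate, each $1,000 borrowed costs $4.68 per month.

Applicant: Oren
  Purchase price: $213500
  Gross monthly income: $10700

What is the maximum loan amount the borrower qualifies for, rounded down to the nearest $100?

$192,100

Payment cap: 18% × $10,700 = $1,926/month.
At $4.68 per $1,000, that supports 1,926/4.68 × 1,000 ≈ $411,538 → $411,500.
LTV cap: 90% × $213,500 = $192,150 → $192,100.
Binding constraint: loan-to-value.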